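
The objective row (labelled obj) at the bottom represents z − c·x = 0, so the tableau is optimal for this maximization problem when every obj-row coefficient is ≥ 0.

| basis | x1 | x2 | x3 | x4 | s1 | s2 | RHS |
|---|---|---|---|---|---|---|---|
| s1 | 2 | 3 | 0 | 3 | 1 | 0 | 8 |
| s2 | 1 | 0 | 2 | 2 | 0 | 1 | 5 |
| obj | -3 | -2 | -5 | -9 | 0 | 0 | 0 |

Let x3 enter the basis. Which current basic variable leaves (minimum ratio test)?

s2

Column x3 entries and ratios — s1: 0 ≤ 0, skip; s2: 5/2 = 5/2.
Smallest ratio is 5/2 in the row of s2, so s2 leaves.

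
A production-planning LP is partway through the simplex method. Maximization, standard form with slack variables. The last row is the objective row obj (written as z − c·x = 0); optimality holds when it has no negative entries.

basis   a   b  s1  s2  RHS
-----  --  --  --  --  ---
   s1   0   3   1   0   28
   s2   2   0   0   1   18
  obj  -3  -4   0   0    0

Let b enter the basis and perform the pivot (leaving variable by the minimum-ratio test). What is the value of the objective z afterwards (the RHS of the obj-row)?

Ratio test on column b — row 1: 28/3 = 28/3; row 2: entry 0 ≤ 0. Minimum is 28/3 at row 1 (s1 leaves); pivot element 3.
Pivot on row 1; the obj-row RHS becomes 0 − (-4)·(28/3) = 112/3.

112/3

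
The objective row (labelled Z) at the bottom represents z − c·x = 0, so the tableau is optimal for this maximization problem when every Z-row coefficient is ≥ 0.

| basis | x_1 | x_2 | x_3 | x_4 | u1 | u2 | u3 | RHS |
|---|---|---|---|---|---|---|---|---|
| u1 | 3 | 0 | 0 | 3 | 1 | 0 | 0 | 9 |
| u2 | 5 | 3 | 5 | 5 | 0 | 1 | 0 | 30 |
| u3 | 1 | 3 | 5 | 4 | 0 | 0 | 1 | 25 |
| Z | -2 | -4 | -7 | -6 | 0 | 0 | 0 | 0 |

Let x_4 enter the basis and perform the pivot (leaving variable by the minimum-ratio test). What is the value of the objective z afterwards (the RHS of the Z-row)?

18

Ratio test on column x_4 — row 1: 9/3 = 3; row 2: 30/5 = 6; row 3: 25/4 = 25/4. Minimum is 3 at row 1 (u1 leaves); pivot element 3.
Pivot on row 1; the Z-row RHS becomes 0 − (-6)·3 = 18.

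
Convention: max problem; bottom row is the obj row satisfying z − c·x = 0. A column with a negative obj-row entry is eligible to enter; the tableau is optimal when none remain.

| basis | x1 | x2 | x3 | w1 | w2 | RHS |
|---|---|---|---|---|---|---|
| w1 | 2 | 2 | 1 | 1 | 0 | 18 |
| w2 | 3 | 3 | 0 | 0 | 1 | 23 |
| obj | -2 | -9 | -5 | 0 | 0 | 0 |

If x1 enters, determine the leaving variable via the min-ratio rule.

Column x1 entries and ratios — w1: 18/2 = 9; w2: 23/3 = 23/3.
Smallest ratio is 23/3 in the row of w2, so w2 leaves.

w2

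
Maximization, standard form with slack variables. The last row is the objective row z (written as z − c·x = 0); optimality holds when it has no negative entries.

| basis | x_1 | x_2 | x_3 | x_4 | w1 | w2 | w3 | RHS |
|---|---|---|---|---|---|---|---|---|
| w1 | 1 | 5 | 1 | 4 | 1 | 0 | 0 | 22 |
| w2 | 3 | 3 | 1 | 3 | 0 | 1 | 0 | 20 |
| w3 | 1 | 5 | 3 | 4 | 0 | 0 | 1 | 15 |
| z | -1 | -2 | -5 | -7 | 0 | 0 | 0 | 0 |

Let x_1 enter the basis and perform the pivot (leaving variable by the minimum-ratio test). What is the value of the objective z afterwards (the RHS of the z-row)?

20/3

Ratio test on column x_1 — row 1: 22/1 = 22; row 2: 20/3 = 20/3; row 3: 15/1 = 15. Minimum is 20/3 at row 2 (w2 leaves); pivot element 3.
Pivot on row 2; the z-row RHS becomes 0 − (-1)·(20/3) = 20/3.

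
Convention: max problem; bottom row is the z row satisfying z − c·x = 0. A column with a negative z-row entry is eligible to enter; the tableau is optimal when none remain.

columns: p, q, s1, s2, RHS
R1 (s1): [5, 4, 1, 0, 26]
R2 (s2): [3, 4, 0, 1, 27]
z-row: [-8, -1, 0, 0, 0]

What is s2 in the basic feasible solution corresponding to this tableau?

s2 is basic (row 2); its value is the RHS of that row, 27.

27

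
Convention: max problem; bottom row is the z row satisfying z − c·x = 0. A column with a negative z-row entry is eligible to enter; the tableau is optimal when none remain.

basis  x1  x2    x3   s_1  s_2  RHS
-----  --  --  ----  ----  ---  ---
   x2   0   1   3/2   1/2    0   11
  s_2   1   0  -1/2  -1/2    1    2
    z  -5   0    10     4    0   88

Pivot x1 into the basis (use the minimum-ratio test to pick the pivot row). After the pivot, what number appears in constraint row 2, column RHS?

2

Ratio test on column x1 — row 1: entry 0 ≤ 0; row 2: 2/1 = 2. Minimum is 2 at row 2 (s_2 leaves); pivot element 1.
Divide row 2 by 1; eliminate column x1 from the other rows.
In the new row 2, the RHS entry is the old entry divided by the pivot: 2/1 = 2.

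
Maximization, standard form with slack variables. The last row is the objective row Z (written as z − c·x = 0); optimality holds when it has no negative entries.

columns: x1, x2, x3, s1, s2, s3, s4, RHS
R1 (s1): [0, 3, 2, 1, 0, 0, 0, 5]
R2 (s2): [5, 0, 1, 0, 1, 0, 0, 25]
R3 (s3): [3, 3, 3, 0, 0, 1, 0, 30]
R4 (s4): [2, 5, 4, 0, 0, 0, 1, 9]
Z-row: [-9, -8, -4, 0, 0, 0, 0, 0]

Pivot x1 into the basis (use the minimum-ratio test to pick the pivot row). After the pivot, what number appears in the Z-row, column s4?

Ratio test on column x1 — row 1: entry 0 ≤ 0; row 2: 25/5 = 5; row 3: 30/3 = 10; row 4: 9/2 = 9/2. Minimum is 9/2 at row 4 (s4 leaves); pivot element 2.
Divide row 4 by 2; eliminate column x1 from the other rows.
Z-row update in column s4: 0 − (-9)·(1/2) = 9/2.

9/2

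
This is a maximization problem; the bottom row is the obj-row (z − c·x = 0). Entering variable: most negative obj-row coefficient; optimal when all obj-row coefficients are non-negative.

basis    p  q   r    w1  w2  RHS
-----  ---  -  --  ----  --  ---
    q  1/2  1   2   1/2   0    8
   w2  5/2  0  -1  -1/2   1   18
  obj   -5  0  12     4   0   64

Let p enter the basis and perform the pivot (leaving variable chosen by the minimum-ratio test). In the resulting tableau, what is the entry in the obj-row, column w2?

Ratio test on column p — row 1: 8/(1/2) = 16; row 2: 18/(5/2) = 36/5. Minimum is 36/5 at row 2 (w2 leaves); pivot element 5/2.
Divide row 2 by 5/2; eliminate column p from the other rows.
obj-row update in column w2: 0 − (-5)·(2/5) = 2.

2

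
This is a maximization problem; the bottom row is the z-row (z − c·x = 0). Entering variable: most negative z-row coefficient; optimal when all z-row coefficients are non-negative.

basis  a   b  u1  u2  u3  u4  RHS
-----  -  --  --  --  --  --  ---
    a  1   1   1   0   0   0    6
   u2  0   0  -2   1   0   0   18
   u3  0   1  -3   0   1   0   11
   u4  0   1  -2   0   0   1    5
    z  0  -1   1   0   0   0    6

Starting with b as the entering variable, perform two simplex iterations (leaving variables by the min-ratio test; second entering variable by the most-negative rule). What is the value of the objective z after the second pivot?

34/3

Ratio test on column b — row 1: 6/1 = 6; row 2: entry 0 ≤ 0; row 3: 11/1 = 11; row 4: 5/1 = 5. Minimum is 5 at row 4 (u4 leaves); pivot element 1.
Pivot on row 4; the z-row RHS becomes 6 − (-1)·5 = 11.
Next entering variable (most negative z-row entry -1): u1.
Ratio test on column u1 — row 1: 1/3 = 1/3; row 2: entry -2 ≤ 0; row 3: entry -1 ≤ 0; row 4: entry -2 ≤ 0. Minimum is 1/3 at row 1 (a leaves); pivot element 3.
After the second pivot the z-row RHS is 11 − (-1)·(1/3) = 34/3.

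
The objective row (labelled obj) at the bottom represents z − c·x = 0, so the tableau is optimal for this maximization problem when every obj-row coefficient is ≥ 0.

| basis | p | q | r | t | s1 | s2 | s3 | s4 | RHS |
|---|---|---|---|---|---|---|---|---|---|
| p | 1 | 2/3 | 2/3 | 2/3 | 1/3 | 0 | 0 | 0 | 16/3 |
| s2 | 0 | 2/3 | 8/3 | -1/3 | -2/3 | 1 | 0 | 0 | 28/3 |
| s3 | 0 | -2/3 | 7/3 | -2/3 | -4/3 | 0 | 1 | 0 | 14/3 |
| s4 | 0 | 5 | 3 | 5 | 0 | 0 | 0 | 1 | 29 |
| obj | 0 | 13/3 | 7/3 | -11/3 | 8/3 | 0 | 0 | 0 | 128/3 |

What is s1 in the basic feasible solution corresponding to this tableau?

0

s1 is not in the basis, so in the current basic feasible solution s1 = 0.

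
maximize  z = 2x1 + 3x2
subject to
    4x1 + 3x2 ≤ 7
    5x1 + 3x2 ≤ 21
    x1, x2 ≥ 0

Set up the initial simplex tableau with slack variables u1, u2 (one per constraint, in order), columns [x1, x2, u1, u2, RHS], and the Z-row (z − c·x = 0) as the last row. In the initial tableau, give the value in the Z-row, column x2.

The Z-row carries the negated objective coefficients: the x2 entry is -3.

-3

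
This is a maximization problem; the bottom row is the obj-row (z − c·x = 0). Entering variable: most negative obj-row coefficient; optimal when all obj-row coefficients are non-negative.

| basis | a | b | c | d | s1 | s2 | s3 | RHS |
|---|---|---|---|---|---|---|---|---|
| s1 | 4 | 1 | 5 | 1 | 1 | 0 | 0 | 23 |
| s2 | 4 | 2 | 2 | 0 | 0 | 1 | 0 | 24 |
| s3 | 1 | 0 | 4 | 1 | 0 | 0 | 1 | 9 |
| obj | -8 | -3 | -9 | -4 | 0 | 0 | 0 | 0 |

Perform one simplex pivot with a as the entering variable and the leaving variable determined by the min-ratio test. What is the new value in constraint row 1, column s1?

1/4

Ratio test on column a — row 1: 23/4 = 23/4; row 2: 24/4 = 6; row 3: 9/1 = 9. Minimum is 23/4 at row 1 (s1 leaves); pivot element 4.
Divide row 1 by 4; eliminate column a from the other rows.
In the new row 1, the s1 entry is the old entry divided by the pivot: 1/4 = 1/4.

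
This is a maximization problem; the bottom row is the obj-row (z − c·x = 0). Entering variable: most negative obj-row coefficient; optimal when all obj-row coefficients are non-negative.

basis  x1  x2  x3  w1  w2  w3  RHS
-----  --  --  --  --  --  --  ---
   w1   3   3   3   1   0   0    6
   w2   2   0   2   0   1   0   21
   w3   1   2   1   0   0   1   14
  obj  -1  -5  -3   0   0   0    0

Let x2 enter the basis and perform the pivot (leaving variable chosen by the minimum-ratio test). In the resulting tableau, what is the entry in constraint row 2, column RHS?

Ratio test on column x2 — row 1: 6/3 = 2; row 2: entry 0 ≤ 0; row 3: 14/2 = 7. Minimum is 2 at row 1 (w1 leaves); pivot element 3.
Divide row 1 by 3; eliminate column x2 from the other rows.
Row 2 update in column RHS: 21 − 0·2 = 21.

21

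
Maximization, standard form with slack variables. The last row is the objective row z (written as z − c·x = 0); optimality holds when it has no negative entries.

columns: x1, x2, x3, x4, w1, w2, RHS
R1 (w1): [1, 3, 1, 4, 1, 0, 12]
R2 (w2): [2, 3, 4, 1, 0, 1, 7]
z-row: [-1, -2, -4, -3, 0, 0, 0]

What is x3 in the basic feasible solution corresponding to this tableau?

0

x3 is not in the basis, so in the current basic feasible solution x3 = 0.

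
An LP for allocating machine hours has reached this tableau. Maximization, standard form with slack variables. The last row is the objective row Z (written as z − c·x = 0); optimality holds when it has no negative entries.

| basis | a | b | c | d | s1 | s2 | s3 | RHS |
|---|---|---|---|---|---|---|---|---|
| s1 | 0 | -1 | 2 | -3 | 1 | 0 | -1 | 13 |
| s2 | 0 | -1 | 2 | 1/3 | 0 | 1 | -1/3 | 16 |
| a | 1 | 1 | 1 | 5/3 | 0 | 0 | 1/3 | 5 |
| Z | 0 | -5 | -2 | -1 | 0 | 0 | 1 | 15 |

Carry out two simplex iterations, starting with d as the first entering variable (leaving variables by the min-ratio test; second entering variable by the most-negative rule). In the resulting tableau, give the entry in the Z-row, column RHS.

Ratio test on column d — row 1: entry -3 ≤ 0; row 2: 16/(1/3) = 48; row 3: 5/(5/3) = 3. Minimum is 3 at row 3 (a leaves); pivot element 5/3.
Divide row 3 by 5/3; eliminate column d from the other rows.
Second iteration: most negative Z-row entry is -22/5 in column b, so b enters.
Ratio test on column b — row 1: 22/(4/5) = 55/2; row 2: entry -6/5 ≤ 0; row 3: 3/(3/5) = 5. Minimum is 5 at row 3 (d leaves); pivot element 3/5.
Divide row 3 by 3/5; eliminate column b from the other rows.
After both pivots, the entry at the Z-row, column RHS is 40.

40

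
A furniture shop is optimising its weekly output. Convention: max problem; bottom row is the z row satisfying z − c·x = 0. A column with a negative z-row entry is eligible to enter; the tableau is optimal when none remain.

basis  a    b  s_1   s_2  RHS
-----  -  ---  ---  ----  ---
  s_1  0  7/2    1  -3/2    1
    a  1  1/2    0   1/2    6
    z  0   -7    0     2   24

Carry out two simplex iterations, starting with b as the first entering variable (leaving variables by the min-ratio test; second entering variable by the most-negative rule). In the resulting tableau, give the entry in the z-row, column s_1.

Ratio test on column b — row 1: 1/(7/2) = 2/7; row 2: 6/(1/2) = 12. Minimum is 2/7 at row 1 (s_1 leaves); pivot element 7/2.
Divide row 1 by 7/2; eliminate column b from the other rows.
Second iteration: most negative z-row entry is -1 in column s_2, so s_2 enters.
Ratio test on column s_2 — row 1: entry -3/7 ≤ 0; row 2: (41/7)/(5/7) = 41/5. Minimum is 41/5 at row 2 (a leaves); pivot element 5/7.
Divide row 2 by 5/7; eliminate column s_2 from the other rows.
After both pivots, the entry at the z-row, column s_1 is 9/5.

9/5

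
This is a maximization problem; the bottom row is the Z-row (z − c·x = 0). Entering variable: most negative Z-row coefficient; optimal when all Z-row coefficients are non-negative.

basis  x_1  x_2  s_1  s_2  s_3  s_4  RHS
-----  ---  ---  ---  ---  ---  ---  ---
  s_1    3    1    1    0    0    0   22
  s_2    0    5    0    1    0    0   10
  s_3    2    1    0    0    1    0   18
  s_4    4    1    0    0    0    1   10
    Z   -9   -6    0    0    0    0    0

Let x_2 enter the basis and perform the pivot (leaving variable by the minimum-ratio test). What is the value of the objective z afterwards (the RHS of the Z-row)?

Ratio test on column x_2 — row 1: 22/1 = 22; row 2: 10/5 = 2; row 3: 18/1 = 18; row 4: 10/1 = 10. Minimum is 2 at row 2 (s_2 leaves); pivot element 5.
Pivot on row 2; the Z-row RHS becomes 0 − (-6)·2 = 12.

12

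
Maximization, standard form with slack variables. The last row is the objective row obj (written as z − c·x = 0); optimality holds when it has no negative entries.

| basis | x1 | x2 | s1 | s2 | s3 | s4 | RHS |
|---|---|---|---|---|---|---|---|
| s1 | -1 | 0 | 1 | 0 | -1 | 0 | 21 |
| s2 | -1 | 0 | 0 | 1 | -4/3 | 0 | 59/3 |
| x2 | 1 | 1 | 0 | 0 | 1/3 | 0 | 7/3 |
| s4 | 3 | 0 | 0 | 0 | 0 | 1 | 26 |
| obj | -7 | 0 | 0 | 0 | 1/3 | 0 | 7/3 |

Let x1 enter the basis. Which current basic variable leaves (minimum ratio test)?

Column x1 entries and ratios — s1: -1 ≤ 0, skip; s2: -1 ≤ 0, skip; x2: (7/3)/1 = 7/3; s4: 26/3 = 26/3.
Smallest ratio is 7/3 in the row of x2, so x2 leaves.

x2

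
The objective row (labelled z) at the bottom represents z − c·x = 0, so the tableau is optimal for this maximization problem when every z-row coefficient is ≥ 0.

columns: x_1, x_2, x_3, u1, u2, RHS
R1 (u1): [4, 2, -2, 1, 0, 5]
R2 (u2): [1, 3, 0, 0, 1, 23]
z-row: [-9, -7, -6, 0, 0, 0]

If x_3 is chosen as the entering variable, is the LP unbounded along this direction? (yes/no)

Every constraint-row entry in column x_3 is ≤ 0, so increasing x_3 is unbounded.

yes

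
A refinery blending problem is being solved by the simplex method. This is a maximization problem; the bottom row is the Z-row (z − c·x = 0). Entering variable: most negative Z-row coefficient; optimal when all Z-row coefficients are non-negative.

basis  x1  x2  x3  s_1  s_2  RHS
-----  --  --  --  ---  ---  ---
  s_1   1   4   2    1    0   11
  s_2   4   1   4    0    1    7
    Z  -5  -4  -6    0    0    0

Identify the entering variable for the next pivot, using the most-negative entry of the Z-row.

x3

Negative Z-row entries: x1: -5, x2: -4, x3: -6.
The most negative is -6 in column x3, so x3 enters.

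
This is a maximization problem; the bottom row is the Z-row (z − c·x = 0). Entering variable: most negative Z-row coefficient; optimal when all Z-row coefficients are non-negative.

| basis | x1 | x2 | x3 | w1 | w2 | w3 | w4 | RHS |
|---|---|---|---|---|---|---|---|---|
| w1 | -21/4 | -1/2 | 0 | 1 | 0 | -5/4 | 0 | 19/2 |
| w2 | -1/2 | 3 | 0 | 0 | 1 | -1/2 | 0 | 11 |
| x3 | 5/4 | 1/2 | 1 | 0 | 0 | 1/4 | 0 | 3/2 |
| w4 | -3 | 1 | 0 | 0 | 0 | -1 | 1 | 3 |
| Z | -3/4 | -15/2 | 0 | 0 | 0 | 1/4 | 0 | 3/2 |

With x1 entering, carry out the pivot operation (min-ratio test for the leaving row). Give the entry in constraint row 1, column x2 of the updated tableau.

8/5

Ratio test on column x1 — row 1: entry -21/4 ≤ 0; row 2: entry -1/2 ≤ 0; row 3: (3/2)/(5/4) = 6/5; row 4: entry -3 ≤ 0. Minimum is 6/5 at row 3 (x3 leaves); pivot element 5/4.
Divide row 3 by 5/4; eliminate column x1 from the other rows.
Row 1 update in column x2: -1/2 − (-21/4)·(2/5) = 8/5.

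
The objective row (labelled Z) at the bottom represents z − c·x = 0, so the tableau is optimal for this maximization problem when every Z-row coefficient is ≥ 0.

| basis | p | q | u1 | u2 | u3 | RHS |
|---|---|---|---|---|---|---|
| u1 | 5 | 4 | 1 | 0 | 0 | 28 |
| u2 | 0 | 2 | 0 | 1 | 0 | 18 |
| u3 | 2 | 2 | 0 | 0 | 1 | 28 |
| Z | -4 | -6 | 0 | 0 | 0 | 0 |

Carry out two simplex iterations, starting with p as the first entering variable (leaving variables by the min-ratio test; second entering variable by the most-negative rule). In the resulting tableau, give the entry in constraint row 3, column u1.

Ratio test on column p — row 1: 28/5 = 28/5; row 2: entry 0 ≤ 0; row 3: 28/2 = 14. Minimum is 28/5 at row 1 (u1 leaves); pivot element 5.
Divide row 1 by 5; eliminate column p from the other rows.
Second iteration: most negative Z-row entry is -14/5 in column q, so q enters.
Ratio test on column q — row 1: (28/5)/(4/5) = 7; row 2: 18/2 = 9; row 3: (84/5)/(2/5) = 42. Minimum is 7 at row 1 (p leaves); pivot element 4/5.
Divide row 1 by 4/5; eliminate column q from the other rows.
After both pivots, the entry at constraint row 3, column u1 is -1/2.

-1/2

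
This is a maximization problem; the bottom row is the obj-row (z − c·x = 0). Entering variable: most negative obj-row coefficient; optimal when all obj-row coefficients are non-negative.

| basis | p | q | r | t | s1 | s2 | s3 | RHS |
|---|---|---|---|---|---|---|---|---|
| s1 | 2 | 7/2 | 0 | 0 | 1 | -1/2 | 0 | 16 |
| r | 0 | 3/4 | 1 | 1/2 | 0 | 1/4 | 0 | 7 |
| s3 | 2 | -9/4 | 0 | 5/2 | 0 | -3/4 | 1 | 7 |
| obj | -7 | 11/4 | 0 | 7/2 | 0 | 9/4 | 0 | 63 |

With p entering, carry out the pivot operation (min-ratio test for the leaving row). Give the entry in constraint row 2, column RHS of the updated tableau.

Ratio test on column p — row 1: 16/2 = 8; row 2: entry 0 ≤ 0; row 3: 7/2 = 7/2. Minimum is 7/2 at row 3 (s3 leaves); pivot element 2.
Divide row 3 by 2; eliminate column p from the other rows.
Row 2 update in column RHS: 7 − 0·(7/2) = 7.

7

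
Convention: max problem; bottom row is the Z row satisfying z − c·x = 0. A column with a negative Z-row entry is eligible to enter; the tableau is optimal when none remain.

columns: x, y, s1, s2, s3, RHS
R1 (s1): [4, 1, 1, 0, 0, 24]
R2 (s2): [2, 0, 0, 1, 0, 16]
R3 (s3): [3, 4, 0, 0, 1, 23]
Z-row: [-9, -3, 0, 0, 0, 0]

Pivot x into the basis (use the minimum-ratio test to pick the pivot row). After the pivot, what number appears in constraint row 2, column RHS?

4

Ratio test on column x — row 1: 24/4 = 6; row 2: 16/2 = 8; row 3: 23/3 = 23/3. Minimum is 6 at row 1 (s1 leaves); pivot element 4.
Divide row 1 by 4; eliminate column x from the other rows.
Row 2 update in column RHS: 16 − 2·6 = 4.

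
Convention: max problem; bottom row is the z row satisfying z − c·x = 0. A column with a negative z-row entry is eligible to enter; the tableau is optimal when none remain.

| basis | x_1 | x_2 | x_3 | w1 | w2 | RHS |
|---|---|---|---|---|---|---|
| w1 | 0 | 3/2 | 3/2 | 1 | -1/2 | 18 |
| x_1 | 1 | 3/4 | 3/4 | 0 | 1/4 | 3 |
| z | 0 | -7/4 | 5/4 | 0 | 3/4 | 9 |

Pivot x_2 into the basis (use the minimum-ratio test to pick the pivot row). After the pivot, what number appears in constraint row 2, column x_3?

1

Ratio test on column x_2 — row 1: 18/(3/2) = 12; row 2: 3/(3/4) = 4. Minimum is 4 at row 2 (x_1 leaves); pivot element 3/4.
Divide row 2 by 3/4; eliminate column x_2 from the other rows.
In the new row 2, the x_3 entry is the old entry divided by the pivot: (3/4)/(3/4) = 1.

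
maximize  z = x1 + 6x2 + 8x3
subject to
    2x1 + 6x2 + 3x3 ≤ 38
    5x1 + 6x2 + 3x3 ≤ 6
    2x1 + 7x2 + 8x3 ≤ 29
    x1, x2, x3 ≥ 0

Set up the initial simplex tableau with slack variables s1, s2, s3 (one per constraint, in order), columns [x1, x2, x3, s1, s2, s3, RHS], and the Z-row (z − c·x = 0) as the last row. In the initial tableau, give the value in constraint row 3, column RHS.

29

The RHS of constraint 3 is b_3 = 29.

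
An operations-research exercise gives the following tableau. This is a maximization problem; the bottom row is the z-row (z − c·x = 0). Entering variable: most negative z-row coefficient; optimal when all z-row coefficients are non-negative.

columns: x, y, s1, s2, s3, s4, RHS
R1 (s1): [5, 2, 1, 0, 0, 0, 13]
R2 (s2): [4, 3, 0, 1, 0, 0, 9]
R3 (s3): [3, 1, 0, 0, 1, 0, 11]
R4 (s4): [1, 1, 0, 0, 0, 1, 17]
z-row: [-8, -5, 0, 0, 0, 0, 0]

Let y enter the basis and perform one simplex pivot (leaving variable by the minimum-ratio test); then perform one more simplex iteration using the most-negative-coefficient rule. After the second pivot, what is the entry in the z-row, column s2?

2

Ratio test on column y — row 1: 13/2 = 13/2; row 2: 9/3 = 3; row 3: 11/1 = 11; row 4: 17/1 = 17. Minimum is 3 at row 2 (s2 leaves); pivot element 3.
Divide row 2 by 3; eliminate column y from the other rows.
Second iteration: most negative z-row entry is -4/3 in column x, so x enters.
Ratio test on column x — row 1: 7/(7/3) = 3; row 2: 3/(4/3) = 9/4; row 3: 8/(5/3) = 24/5; row 4: entry -1/3 ≤ 0. Minimum is 9/4 at row 2 (y leaves); pivot element 4/3.
Divide row 2 by 4/3; eliminate column x from the other rows.
After both pivots, the entry at the z-row, column s2 is 2.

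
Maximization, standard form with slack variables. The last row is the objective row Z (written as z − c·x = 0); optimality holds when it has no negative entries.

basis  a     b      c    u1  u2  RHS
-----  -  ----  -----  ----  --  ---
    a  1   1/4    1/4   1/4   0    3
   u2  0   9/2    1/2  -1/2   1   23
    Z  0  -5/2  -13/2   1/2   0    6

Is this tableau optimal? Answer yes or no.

no

The Z-row has a negative entry -13/2 in column c, so it is not optimal.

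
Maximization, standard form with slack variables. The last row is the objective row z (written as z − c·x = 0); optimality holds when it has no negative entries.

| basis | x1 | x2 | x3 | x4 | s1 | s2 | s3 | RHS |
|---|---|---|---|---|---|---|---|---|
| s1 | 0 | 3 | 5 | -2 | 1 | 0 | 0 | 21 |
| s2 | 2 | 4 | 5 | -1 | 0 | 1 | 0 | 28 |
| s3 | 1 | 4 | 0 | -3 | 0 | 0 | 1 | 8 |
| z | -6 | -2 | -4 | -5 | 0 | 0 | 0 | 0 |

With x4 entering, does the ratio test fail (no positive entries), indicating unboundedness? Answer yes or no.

Every constraint-row entry in column x4 is ≤ 0, so increasing x4 is unbounded.

yes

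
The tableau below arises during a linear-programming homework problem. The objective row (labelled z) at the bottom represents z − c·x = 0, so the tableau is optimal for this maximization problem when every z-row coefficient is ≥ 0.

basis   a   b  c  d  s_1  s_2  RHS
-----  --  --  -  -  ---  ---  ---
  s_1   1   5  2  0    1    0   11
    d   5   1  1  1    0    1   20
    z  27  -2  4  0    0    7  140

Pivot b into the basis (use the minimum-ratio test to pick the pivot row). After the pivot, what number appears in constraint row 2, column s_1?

Ratio test on column b — row 1: 11/5 = 11/5; row 2: 20/1 = 20. Minimum is 11/5 at row 1 (s_1 leaves); pivot element 5.
Divide row 1 by 5; eliminate column b from the other rows.
Row 2 update in column s_1: 0 − 1·(1/5) = -1/5.

-1/5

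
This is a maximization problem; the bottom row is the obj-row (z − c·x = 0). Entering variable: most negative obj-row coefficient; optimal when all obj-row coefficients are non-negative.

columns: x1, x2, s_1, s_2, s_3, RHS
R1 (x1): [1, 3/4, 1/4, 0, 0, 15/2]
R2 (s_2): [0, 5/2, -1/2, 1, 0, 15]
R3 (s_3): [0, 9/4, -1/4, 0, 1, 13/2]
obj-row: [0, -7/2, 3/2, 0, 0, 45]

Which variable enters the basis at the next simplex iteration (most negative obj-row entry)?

x2

Negative obj-row entries: x2: -7/2.
The most negative is -7/2 in column x2, so x2 enters.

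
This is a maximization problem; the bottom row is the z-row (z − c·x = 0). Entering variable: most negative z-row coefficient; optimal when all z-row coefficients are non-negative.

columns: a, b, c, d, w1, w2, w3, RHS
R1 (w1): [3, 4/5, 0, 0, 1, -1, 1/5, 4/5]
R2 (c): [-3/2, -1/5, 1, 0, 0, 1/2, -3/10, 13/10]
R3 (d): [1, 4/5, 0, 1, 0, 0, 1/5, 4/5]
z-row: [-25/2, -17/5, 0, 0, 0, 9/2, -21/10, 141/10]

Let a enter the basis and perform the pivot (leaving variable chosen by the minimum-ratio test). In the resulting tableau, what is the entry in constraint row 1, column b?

Ratio test on column a — row 1: (4/5)/3 = 4/15; row 2: entry -3/2 ≤ 0; row 3: (4/5)/1 = 4/5. Minimum is 4/15 at row 1 (w1 leaves); pivot element 3.
Divide row 1 by 3; eliminate column a from the other rows.
In the new row 1, the b entry is the old entry divided by the pivot: (4/5)/3 = 4/15.

4/15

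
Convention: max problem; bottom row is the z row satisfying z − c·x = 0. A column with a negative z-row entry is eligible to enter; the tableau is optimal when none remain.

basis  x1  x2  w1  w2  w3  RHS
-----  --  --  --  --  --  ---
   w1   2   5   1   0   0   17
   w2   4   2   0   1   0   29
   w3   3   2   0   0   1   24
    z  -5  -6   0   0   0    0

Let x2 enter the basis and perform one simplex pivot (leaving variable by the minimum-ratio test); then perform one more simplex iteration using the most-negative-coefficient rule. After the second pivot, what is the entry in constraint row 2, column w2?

5/16

Ratio test on column x2 — row 1: 17/5 = 17/5; row 2: 29/2 = 29/2; row 3: 24/2 = 12. Minimum is 17/5 at row 1 (w1 leaves); pivot element 5.
Divide row 1 by 5; eliminate column x2 from the other rows.
Second iteration: most negative z-row entry is -13/5 in column x1, so x1 enters.
Ratio test on column x1 — row 1: (17/5)/(2/5) = 17/2; row 2: (111/5)/(16/5) = 111/16; row 3: (86/5)/(11/5) = 86/11. Minimum is 111/16 at row 2 (w2 leaves); pivot element 16/5.
Divide row 2 by 16/5; eliminate column x1 from the other rows.
After both pivots, the entry at constraint row 2, column w2 is 5/16.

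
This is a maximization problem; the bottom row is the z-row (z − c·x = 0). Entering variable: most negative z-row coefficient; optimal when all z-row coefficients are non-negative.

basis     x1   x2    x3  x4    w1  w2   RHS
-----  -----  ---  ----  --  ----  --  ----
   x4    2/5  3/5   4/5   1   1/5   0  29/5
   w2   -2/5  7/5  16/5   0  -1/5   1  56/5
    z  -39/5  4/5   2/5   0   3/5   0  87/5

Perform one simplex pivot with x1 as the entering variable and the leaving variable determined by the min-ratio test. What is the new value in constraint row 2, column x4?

1

Ratio test on column x1 — row 1: (29/5)/(2/5) = 29/2; row 2: entry -2/5 ≤ 0. Minimum is 29/2 at row 1 (x4 leaves); pivot element 2/5.
Divide row 1 by 2/5; eliminate column x1 from the other rows.
Row 2 update in column x4: 0 − (-2/5)·(5/2) = 1.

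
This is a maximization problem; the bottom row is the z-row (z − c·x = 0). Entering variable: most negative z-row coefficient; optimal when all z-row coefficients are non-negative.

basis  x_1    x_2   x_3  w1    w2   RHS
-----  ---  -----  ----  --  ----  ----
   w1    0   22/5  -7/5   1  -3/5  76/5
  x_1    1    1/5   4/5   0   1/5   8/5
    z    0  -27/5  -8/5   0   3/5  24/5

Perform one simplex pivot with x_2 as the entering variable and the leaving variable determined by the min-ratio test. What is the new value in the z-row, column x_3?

Ratio test on column x_2 — row 1: (76/5)/(22/5) = 38/11; row 2: (8/5)/(1/5) = 8. Minimum is 38/11 at row 1 (w1 leaves); pivot element 22/5.
Divide row 1 by 22/5; eliminate column x_2 from the other rows.
z-row update in column x_3: -8/5 − (-27/5)·(-7/22) = -73/22.

-73/22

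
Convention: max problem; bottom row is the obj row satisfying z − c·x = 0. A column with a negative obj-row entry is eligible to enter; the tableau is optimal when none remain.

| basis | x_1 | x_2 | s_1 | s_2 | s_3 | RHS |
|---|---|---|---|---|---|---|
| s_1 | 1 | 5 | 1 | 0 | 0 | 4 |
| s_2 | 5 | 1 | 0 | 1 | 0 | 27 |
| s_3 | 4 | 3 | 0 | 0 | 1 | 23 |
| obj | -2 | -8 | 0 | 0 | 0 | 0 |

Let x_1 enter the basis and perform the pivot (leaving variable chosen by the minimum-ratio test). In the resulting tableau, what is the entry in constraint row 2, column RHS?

Ratio test on column x_1 — row 1: 4/1 = 4; row 2: 27/5 = 27/5; row 3: 23/4 = 23/4. Minimum is 4 at row 1 (s_1 leaves); pivot element 1.
Divide row 1 by 1; eliminate column x_1 from the other rows.
Row 2 update in column RHS: 27 − 5·4 = 7.

7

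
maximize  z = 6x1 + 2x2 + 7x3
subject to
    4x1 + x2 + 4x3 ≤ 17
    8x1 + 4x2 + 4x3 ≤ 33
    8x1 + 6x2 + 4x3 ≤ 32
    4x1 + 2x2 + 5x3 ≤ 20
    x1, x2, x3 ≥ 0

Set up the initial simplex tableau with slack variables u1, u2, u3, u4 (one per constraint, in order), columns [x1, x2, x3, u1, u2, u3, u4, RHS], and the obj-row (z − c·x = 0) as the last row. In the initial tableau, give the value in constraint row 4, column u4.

1

Slack u4 belongs to constraint 4; its column is the unit vector e_4, so the entry in row 4 is 1.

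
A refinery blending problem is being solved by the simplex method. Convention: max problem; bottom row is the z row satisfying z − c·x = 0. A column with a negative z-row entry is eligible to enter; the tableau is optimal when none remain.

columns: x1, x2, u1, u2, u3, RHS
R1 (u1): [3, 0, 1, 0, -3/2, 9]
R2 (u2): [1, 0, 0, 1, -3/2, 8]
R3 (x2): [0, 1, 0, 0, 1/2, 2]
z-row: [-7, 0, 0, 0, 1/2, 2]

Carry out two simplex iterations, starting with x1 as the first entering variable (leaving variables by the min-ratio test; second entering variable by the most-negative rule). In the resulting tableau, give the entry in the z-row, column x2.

Ratio test on column x1 — row 1: 9/3 = 3; row 2: 8/1 = 8; row 3: entry 0 ≤ 0. Minimum is 3 at row 1 (u1 leaves); pivot element 3.
Divide row 1 by 3; eliminate column x1 from the other rows.
Second iteration: most negative z-row entry is -3 in column u3, so u3 enters.
Ratio test on column u3 — row 1: entry -1/2 ≤ 0; row 2: entry -1 ≤ 0; row 3: 2/(1/2) = 4. Minimum is 4 at row 3 (x2 leaves); pivot element 1/2.
Divide row 3 by 1/2; eliminate column u3 from the other rows.
After both pivots, the entry at the z-row, column x2 is 6.

6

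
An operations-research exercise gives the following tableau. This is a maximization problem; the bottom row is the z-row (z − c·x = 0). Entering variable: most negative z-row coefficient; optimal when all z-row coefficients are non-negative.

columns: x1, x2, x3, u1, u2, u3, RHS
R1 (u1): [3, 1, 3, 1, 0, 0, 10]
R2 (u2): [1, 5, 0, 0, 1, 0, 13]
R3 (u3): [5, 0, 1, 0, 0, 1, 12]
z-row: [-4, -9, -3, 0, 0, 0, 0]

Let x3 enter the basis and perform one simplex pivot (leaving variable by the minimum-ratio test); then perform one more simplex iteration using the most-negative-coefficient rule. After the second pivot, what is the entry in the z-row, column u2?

Ratio test on column x3 — row 1: 10/3 = 10/3; row 2: entry 0 ≤ 0; row 3: 12/1 = 12. Minimum is 10/3 at row 1 (u1 leaves); pivot element 3.
Divide row 1 by 3; eliminate column x3 from the other rows.
Second iteration: most negative z-row entry is -8 in column x2, so x2 enters.
Ratio test on column x2 — row 1: (10/3)/(1/3) = 10; row 2: 13/5 = 13/5; row 3: entry -1/3 ≤ 0. Minimum is 13/5 at row 2 (u2 leaves); pivot element 5.
Divide row 2 by 5; eliminate column x2 from the other rows.
After both pivots, the entry at the z-row, column u2 is 8/5.

8/5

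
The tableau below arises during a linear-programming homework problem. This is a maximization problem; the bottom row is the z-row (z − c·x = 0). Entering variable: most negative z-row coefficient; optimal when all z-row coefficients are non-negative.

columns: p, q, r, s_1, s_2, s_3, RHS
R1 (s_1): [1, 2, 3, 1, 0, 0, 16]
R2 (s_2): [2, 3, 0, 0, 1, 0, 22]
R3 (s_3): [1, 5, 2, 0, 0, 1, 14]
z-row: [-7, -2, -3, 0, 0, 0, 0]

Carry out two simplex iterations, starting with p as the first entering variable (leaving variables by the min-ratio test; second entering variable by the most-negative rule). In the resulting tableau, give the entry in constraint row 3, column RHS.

Ratio test on column p — row 1: 16/1 = 16; row 2: 22/2 = 11; row 3: 14/1 = 14. Minimum is 11 at row 2 (s_2 leaves); pivot element 2.
Divide row 2 by 2; eliminate column p from the other rows.
Second iteration: most negative z-row entry is -3 in column r, so r enters.
Ratio test on column r — row 1: 5/3 = 5/3; row 2: entry 0 ≤ 0; row 3: 3/2 = 3/2. Minimum is 3/2 at row 3 (s_3 leaves); pivot element 2.
Divide row 3 by 2; eliminate column r from the other rows.
After both pivots, the entry at constraint row 3, column RHS is 3/2.

3/2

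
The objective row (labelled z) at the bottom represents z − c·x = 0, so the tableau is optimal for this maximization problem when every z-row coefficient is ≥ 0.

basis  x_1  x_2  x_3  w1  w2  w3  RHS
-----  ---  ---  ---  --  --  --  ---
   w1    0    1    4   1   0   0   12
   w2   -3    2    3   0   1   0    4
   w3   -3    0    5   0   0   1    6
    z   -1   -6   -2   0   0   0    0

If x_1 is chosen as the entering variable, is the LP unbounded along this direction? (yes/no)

yes

Every constraint-row entry in column x_1 is ≤ 0, so increasing x_1 is unbounded.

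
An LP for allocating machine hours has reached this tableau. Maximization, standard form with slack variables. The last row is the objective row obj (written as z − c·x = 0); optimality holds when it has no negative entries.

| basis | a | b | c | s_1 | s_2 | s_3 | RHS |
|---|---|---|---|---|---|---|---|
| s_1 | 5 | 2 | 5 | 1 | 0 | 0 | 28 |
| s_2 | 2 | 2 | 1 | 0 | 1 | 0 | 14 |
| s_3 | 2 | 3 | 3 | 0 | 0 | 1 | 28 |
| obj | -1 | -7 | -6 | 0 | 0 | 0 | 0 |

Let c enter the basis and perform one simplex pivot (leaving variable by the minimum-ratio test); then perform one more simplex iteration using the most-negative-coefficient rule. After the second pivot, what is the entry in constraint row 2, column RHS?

21/4

Ratio test on column c — row 1: 28/5 = 28/5; row 2: 14/1 = 14; row 3: 28/3 = 28/3. Minimum is 28/5 at row 1 (s_1 leaves); pivot element 5.
Divide row 1 by 5; eliminate column c from the other rows.
Second iteration: most negative obj-row entry is -23/5 in column b, so b enters.
Ratio test on column b — row 1: (28/5)/(2/5) = 14; row 2: (42/5)/(8/5) = 21/4; row 3: (56/5)/(9/5) = 56/9. Minimum is 21/4 at row 2 (s_2 leaves); pivot element 8/5.
Divide row 2 by 8/5; eliminate column b from the other rows.
After both pivots, the entry at constraint row 2, column RHS is 21/4.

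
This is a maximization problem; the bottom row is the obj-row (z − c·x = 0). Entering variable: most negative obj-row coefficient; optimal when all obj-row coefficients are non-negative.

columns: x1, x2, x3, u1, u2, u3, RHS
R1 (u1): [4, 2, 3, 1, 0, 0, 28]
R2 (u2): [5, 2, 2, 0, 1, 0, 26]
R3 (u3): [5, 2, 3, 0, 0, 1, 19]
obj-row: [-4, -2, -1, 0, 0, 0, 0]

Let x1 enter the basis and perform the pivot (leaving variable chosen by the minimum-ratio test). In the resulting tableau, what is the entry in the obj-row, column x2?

-2/5

Ratio test on column x1 — row 1: 28/4 = 7; row 2: 26/5 = 26/5; row 3: 19/5 = 19/5. Minimum is 19/5 at row 3 (u3 leaves); pivot element 5.
Divide row 3 by 5; eliminate column x1 from the other rows.
obj-row update in column x2: -2 − (-4)·(2/5) = -2/5.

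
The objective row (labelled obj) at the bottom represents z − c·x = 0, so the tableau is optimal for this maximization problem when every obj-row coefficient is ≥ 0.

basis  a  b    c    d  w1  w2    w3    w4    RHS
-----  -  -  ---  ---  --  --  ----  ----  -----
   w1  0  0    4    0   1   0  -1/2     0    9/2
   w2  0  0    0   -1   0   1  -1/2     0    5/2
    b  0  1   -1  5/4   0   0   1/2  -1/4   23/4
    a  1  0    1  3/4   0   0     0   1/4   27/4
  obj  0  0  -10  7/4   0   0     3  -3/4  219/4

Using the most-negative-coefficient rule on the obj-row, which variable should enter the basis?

c

Negative obj-row entries: c: -10, w4: -3/4.
The most negative is -10 in column c, so c enters.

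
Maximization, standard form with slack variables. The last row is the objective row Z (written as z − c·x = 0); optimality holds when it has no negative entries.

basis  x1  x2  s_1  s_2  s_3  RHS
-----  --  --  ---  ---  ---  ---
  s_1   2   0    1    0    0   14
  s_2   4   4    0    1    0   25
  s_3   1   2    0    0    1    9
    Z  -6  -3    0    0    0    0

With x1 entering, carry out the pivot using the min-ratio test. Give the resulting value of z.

75/2

Ratio test on column x1 — row 1: 14/2 = 7; row 2: 25/4 = 25/4; row 3: 9/1 = 9. Minimum is 25/4 at row 2 (s_2 leaves); pivot element 4.
Pivot on row 2; the Z-row RHS becomes 0 − (-6)·(25/4) = 75/2.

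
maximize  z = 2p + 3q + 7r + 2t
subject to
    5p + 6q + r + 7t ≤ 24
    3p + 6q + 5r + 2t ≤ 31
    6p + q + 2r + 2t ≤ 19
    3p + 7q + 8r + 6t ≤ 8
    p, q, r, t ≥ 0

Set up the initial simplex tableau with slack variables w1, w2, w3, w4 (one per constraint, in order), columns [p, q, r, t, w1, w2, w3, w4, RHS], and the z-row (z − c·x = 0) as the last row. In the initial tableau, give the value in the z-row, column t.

-2

The z-row carries the negated objective coefficients: the t entry is -2.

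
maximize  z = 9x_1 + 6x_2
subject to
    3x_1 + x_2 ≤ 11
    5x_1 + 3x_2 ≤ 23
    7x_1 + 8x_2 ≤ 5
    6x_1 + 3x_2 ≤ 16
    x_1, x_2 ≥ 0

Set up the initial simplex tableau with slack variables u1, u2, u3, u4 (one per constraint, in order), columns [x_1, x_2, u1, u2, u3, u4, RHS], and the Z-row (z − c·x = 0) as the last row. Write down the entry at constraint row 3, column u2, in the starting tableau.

Slack u2 belongs to constraint 2; its column is the unit vector e_2, so the entry in row 3 is 0.

0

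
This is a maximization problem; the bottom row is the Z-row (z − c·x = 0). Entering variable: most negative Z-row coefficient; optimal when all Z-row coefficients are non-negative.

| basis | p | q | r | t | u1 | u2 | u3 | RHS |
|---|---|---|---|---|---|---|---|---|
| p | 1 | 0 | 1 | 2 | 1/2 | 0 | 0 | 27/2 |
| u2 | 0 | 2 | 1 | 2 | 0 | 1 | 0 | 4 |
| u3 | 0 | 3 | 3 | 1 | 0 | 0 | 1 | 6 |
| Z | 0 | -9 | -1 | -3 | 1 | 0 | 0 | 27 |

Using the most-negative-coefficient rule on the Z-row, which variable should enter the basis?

q

Negative Z-row entries: q: -9, r: -1, t: -3.
The most negative is -9 in column q, so q enters.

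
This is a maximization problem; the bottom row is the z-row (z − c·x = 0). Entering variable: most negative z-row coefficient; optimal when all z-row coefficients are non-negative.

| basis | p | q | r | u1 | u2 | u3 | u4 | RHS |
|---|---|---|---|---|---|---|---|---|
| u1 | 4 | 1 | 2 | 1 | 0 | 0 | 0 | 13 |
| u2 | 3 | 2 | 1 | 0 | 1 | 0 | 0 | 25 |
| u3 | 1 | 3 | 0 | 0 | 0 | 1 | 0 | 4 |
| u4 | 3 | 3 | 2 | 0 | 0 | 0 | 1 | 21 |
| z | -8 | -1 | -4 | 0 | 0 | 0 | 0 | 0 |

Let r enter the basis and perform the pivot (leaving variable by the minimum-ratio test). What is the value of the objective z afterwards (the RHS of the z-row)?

Ratio test on column r — row 1: 13/2 = 13/2; row 2: 25/1 = 25; row 3: entry 0 ≤ 0; row 4: 21/2 = 21/2. Minimum is 13/2 at row 1 (u1 leaves); pivot element 2.
Pivot on row 1; the z-row RHS becomes 0 − (-4)·(13/2) = 26.

26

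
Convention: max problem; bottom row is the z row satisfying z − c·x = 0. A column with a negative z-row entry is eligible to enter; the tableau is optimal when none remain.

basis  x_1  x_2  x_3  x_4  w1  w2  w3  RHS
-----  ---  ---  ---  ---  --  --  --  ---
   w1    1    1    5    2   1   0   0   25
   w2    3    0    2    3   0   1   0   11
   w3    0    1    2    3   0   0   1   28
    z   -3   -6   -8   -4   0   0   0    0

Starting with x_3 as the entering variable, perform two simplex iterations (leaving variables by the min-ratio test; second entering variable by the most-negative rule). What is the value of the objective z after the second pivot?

Ratio test on column x_3 — row 1: 25/5 = 5; row 2: 11/2 = 11/2; row 3: 28/2 = 14. Minimum is 5 at row 1 (w1 leaves); pivot element 5.
Pivot on row 1; the z-row RHS becomes 0 − (-8)·5 = 40.
Next entering variable (most negative z-row entry -22/5): x_2.
Ratio test on column x_2 — row 1: 5/(1/5) = 25; row 2: entry -2/5 ≤ 0; row 3: 18/(3/5) = 30. Minimum is 25 at row 1 (x_3 leaves); pivot element 1/5.
After the second pivot the z-row RHS is 40 − (-22/5)·25 = 150.

150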